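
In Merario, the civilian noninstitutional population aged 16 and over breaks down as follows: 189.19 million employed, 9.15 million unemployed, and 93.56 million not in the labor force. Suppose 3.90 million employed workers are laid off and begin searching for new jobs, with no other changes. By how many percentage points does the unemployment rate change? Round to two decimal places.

Initially, labor force = 189.19 + 9.15 = 198.34 million, so u = 9.15/198.34 = 4.61%.
After the change, employed falls and unemployed rises by 3.90; labor force unchanged → E = 185.29, U = 13.05, labor force = 198.34 million.
New unemployment rate = 13.05 / 198.34 = 6.58%.
Change = 6.58% − 4.61% = +1.97 percentage points.

The unemployment rate changes by +1.97 percentage points.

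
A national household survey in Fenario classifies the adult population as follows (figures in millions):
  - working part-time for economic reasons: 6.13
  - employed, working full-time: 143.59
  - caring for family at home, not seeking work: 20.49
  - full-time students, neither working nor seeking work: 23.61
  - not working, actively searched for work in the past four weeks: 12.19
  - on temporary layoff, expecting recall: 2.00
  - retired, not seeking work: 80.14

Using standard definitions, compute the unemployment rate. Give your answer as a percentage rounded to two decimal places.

Unemployment rate ≈ 8.66%.

Employed = 6.13 + 143.59 = 149.72 million (anyone who worked, including part-time for economic reasons, counts as employed).
Unemployed = 12.19 + 2.00 = 14.19 million (jobless and actively searching, or on temporary layoff).
Labor force = 149.72 + 14.19 = 163.91 million.
Unemployment rate = 14.19 / 163.91 = 8.66%.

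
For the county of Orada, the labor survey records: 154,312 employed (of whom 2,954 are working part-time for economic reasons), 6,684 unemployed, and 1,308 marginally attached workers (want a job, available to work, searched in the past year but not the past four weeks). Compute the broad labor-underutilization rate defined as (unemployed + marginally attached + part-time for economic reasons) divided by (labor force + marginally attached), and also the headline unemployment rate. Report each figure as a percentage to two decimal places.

Broad underutilization rate ≈ 6.74%; headline unemployment rate ≈ 4.15%.

Labor force = 154,312 + 6,684 = 160,996.
Numerator = 6,684 + 1,308 + 2,954 = 10,946.
Denominator = 160,996 + 1,308 = 162,304.
Broad rate = 10,946 / 162,304 = 6.74%.
Headline unemployment rate = 6,684 / 160,996 = 4.15%.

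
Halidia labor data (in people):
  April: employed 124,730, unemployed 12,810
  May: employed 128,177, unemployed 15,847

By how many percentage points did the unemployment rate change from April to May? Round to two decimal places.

April: labor force = 124,730 + 12,810 = 137,540; u = 12,810/137,540 = 9.31%.
May: labor force = 128,177 + 15,847 = 144,024; u = 15,847/144,024 = 11.00%.
Change = 11.00% − 9.31% = +1.69 pp.

The unemployment rate changed by +1.69 percentage points.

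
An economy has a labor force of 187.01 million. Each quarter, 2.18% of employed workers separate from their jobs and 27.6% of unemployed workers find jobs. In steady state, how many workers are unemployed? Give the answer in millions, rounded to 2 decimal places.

About 13.69 million are unemployed in steady state.

Steady-state unemployment rate u* = s/(s+f) = 2.18/(2.18+27.6) = 0.073203.
Unemployed = u* × labor force = 0.073203 × 187.01 ≈ 13.69 million.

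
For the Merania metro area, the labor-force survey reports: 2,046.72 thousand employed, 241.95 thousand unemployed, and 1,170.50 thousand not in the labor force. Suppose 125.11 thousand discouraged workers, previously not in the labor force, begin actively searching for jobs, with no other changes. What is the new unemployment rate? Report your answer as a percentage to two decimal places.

Initially, labor force = 2,046.72 + 241.95 = 2,288.67 thousand, so u = 241.95/2,288.67 = 10.57%.
After the change, unemployed and labor force both rise by 125.11 → E = 2,046.72, U = 367.06, labor force = 2,413.78 thousand.
New unemployment rate = 367.06 / 2,413.78 = 15.21%.

New unemployment rate ≈ 15.21%.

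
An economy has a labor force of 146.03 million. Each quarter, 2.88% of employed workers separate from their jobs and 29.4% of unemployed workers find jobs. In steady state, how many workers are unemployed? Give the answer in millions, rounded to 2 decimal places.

About 13.03 million are unemployed in steady state.

Steady-state unemployment rate u* = s/(s+f) = 2.88/(2.88+29.4) = 0.089219.
Unemployed = u* × labor force = 0.089219 × 146.03 ≈ 13.03 million.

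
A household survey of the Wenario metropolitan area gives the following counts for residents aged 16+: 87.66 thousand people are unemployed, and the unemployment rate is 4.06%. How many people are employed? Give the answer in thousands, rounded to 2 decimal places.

About 2,071.45 thousand are employed.

Labor force = U / u = 87.66 / 0.0406 ≈ 2,159.11 thousand.
Employed = labor force − unemployed = 2,159.11 − 87.66 = 2,071.45 thousand.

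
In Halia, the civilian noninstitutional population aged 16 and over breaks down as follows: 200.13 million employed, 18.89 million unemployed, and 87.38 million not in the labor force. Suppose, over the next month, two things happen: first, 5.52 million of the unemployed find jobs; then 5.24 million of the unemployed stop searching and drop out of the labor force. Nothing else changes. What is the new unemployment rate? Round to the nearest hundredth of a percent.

Initially, labor force = 200.13 + 18.89 = 219.02 million, so u = 18.89/219.02 = 8.62%.
After the first change, unemployed falls and employed rises by 5.52; labor force unchanged → E = 205.65, U = 13.37, labor force = 219.02 million.
After the second change, unemployed and labor force both fall by 5.24 → E = 205.65, U = 8.13, labor force = 213.78 million.
New unemployment rate = 8.13 / 213.78 = 3.80%.

New unemployment rate ≈ 3.80%.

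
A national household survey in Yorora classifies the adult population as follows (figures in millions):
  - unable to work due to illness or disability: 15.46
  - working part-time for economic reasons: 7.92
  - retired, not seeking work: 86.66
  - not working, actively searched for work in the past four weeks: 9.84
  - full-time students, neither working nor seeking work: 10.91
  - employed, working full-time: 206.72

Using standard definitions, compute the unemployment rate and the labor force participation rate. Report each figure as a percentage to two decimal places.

Employed = 7.92 + 206.72 = 214.64 million (anyone who worked, including part-time for economic reasons, counts as employed).
Unemployed = 9.84 million.
Labor force = 214.64 + 9.84 = 224.48 million.
Not in labor force = 15.46 + 86.66 + 10.91 = 113.03 million (those not working and not actively searching are outside the labor force).
Civilian working-age population = 224.48 + 113.03 = 337.51 million.
Unemployment rate = 9.84 / 224.48 = 4.38%.
Labor force participation rate = 224.48 / 337.51 = 66.51%.

Unemployment rate ≈ 4.38%; labor force participation rate ≈ 66.51%.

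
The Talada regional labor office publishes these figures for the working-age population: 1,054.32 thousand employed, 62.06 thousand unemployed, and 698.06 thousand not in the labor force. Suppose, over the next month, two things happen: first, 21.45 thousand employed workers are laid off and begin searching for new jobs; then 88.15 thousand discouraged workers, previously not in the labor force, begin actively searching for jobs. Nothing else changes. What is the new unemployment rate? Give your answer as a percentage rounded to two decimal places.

Initially, labor force = 1,054.32 + 62.06 = 1,116.38 thousand, so u = 62.06/1,116.38 = 5.56%.
After the first change, employed falls and unemployed rises by 21.45; labor force unchanged → E = 1,032.87, U = 83.51, labor force = 1,116.38 thousand.
After the second change, unemployed and labor force both rise by 88.15 → E = 1,032.87, U = 171.66, labor force = 1,204.53 thousand.
New unemployment rate = 171.66 / 1,204.53 = 14.25%.

New unemployment rate ≈ 14.25%.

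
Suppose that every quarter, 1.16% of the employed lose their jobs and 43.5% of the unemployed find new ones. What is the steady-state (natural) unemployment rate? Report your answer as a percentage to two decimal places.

Steady-state unemployment rate ≈ 2.60%.

At steady state the flows balance: s·E = f·U, so U/(E+U) = s/(s+f).
u* = 1.16 / (1.16 + 43.5) = 1.16 / 44.66 = 2.60%.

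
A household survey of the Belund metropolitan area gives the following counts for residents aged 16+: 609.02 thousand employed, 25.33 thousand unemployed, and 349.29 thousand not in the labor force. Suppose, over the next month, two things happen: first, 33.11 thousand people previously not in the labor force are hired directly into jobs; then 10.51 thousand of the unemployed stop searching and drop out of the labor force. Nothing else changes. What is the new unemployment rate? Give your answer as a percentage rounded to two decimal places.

New unemployment rate ≈ 2.26%.

Initially, labor force = 609.02 + 25.33 = 634.35 thousand, so u = 25.33/634.35 = 3.99%.
After the first change, employed and labor force both rise by 33.11; unemployed unchanged → E = 642.13, U = 25.33, labor force = 667.46 thousand.
After the second change, unemployed and labor force both fall by 10.51 → E = 642.13, U = 14.82, labor force = 656.95 thousand.
New unemployment rate = 14.82 / 656.95 = 2.26%.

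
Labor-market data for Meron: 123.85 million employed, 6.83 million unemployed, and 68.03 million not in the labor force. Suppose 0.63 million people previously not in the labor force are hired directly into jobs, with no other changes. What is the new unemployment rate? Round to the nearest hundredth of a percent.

Initially, labor force = 123.85 + 6.83 = 130.68 million, so u = 6.83/130.68 = 5.23%.
After the change, employed and labor force both rise by 0.63; unemployed unchanged → E = 124.48, U = 6.83, labor force = 131.31 million.
New unemployment rate = 6.83 / 131.31 = 5.20%.

New unemployment rate ≈ 5.20%.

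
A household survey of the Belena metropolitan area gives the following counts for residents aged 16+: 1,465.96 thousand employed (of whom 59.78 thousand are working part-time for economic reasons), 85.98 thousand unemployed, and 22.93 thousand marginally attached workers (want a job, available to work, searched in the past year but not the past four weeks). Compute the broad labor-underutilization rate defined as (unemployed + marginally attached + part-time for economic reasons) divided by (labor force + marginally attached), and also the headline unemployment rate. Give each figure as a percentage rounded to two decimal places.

Broad underutilization rate ≈ 10.71%; headline unemployment rate ≈ 5.54%.

Labor force = 1,465.96 + 85.98 = 1,551.94 thousand.
Numerator = 85.98 + 22.93 + 59.78 = 168.69 thousand.
Denominator = 1,551.94 + 22.93 = 1,574.87 thousand.
Broad rate = 168.69 / 1,574.87 = 10.71%.
Headline unemployment rate = 85.98 / 1,551.94 = 5.54%.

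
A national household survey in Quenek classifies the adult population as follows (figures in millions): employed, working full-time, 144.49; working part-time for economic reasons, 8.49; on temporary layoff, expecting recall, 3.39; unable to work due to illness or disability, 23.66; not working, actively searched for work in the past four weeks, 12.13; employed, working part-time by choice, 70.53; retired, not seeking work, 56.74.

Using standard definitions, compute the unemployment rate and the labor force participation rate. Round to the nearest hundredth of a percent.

Employed = 144.49 + 8.49 + 70.53 = 223.51 million (anyone who worked, including part-time for economic reasons, counts as employed).
Unemployed = 3.39 + 12.13 = 15.52 million (jobless and actively searching, or on temporary layoff).
Labor force = 223.51 + 15.52 = 239.03 million.
Not in labor force = 23.66 + 56.74 = 80.40 million (those not working and not actively searching are outside the labor force).
Civilian working-age population = 239.03 + 80.40 = 319.43 million.
Unemployment rate = 15.52 / 239.03 = 6.49%.
Labor force participation rate = 239.03 / 319.43 = 74.83%.

Unemployment rate ≈ 6.49%; labor force participation rate ≈ 74.83%.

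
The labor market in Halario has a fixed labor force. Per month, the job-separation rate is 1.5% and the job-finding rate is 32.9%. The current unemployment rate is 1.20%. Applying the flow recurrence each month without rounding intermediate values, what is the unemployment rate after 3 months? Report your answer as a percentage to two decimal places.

With a fixed labor force, u_{t+1} = u_t + s·(1−u_t) − f·u_t = u_t·(1−s−f) + s.
Here 1−s−f = 0.656 and s = 0.015.
u_1 = 0.012000 × 0.656 + 0.015 = 0.022872.
u_2 = 0.022872 × 0.656 + 0.015 = 0.030004.
u_3 = 0.030004 × 0.656 + 0.015 = 0.034683.

Unemployment rate after three months ≈ 3.47%.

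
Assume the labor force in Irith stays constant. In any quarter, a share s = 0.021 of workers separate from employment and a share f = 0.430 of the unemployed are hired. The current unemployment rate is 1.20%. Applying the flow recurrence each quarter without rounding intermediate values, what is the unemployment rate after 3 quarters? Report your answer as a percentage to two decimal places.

With a fixed labor force, u_{t+1} = u_t + s·(1−u_t) − f·u_t = u_t·(1−s−f) + s.
Here 1−s−f = 0.549 and s = 0.021.
u_1 = 0.012000 × 0.549 + 0.021 = 0.027588.
u_2 = 0.027588 × 0.549 + 0.021 = 0.036146.
u_3 = 0.036146 × 0.549 + 0.021 = 0.040844.

Unemployment rate after three quarters ≈ 4.08%.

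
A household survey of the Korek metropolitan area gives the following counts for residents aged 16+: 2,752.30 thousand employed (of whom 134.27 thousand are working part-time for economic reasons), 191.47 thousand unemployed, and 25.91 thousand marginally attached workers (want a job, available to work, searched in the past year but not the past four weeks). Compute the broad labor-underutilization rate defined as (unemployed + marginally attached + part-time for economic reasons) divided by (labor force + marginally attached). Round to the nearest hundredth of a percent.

Labor force = 2,752.30 + 191.47 = 2,943.77 thousand.
Numerator = 191.47 + 25.91 + 134.27 = 351.65 thousand.
Denominator = 2,943.77 + 25.91 = 2,969.68 thousand.
Broad rate = 351.65 / 2,969.68 = 11.84%.

Broad underutilization rate ≈ 11.84%.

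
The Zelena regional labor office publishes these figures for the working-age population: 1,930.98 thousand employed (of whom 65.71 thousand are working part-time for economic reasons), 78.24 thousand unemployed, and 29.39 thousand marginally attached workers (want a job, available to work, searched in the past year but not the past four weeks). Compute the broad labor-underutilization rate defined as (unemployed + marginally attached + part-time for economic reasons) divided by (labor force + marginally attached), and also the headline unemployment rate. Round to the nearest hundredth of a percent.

Labor force = 1,930.98 + 78.24 = 2,009.22 thousand.
Numerator = 78.24 + 29.39 + 65.71 = 173.34 thousand.
Denominator = 2,009.22 + 29.39 = 2,038.61 thousand.
Broad rate = 173.34 / 2,038.61 = 8.50%.
Headline unemployment rate = 78.24 / 2,009.22 = 3.89%.

Broad underutilization rate ≈ 8.50%; headline unemployment rate ≈ 3.89%.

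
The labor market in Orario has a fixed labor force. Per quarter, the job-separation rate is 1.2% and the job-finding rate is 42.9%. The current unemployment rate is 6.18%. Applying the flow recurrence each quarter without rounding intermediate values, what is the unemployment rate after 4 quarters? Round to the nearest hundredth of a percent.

Unemployment rate after four quarters ≈ 3.06%.

With a fixed labor force, u_{t+1} = u_t + s·(1−u_t) − f·u_t = u_t·(1−s−f) + s.
Here 1−s−f = 0.559 and s = 0.012.
u_1 = 0.061800 × 0.559 + 0.012 = 0.046546.
u_2 = 0.046546 × 0.559 + 0.012 = 0.038019.
u_3 = 0.038019 × 0.559 + 0.012 = 0.033253.
u_4 = 0.033253 × 0.559 + 0.012 = 0.030588.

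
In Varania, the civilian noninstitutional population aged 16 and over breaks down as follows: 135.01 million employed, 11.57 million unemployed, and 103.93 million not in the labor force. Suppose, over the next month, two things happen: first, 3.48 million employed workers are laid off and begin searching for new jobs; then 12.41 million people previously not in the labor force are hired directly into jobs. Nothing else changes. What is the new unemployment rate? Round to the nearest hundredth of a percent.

Initially, labor force = 135.01 + 11.57 = 146.58 million, so u = 11.57/146.58 = 7.89%.
After the first change, employed falls and unemployed rises by 3.48; labor force unchanged → E = 131.53, U = 15.05, labor force = 146.58 million.
After the second change, employed and labor force both rise by 12.41; unemployed unchanged → E = 143.94, U = 15.05, labor force = 158.99 million.
New unemployment rate = 15.05 / 158.99 = 9.47%.

New unemployment rate ≈ 9.47%.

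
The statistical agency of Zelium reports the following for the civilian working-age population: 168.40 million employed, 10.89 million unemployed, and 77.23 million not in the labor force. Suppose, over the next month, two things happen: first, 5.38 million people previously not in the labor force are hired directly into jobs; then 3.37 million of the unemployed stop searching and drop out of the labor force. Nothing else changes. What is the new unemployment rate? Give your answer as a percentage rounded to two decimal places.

New unemployment rate ≈ 4.15%.

Initially, labor force = 168.40 + 10.89 = 179.29 million, so u = 10.89/179.29 = 6.07%.
After the first change, employed and labor force both rise by 5.38; unemployed unchanged → E = 173.78, U = 10.89, labor force = 184.67 million.
After the second change, unemployed and labor force both fall by 3.37 → E = 173.78, U = 7.52, labor force = 181.30 million.
New unemployment rate = 7.52 / 181.30 = 4.15%.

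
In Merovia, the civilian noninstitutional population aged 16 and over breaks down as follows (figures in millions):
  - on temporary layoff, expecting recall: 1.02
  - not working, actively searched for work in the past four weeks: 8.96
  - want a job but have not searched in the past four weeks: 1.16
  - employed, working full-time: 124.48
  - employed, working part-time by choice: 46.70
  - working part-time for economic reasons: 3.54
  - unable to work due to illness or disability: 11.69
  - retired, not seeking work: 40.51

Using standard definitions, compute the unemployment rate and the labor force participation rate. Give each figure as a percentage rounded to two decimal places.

Unemployment rate ≈ 5.40%; labor force participation rate ≈ 77.59%.

Employed = 124.48 + 46.70 + 3.54 = 174.72 million (anyone who worked, including part-time for economic reasons, counts as employed).
Unemployed = 1.02 + 8.96 = 9.98 million (jobless and actively searching, or on temporary layoff).
Labor force = 174.72 + 9.98 = 184.70 million.
Not in labor force = 1.16 + 11.69 + 40.51 = 53.36 million (those not working and not actively searching are outside the labor force — including those who want a job but have given up searching).
Civilian working-age population = 184.70 + 53.36 = 238.06 million.
Unemployment rate = 9.98 / 184.70 = 5.40%.
Labor force participation rate = 184.70 / 238.06 = 77.59%.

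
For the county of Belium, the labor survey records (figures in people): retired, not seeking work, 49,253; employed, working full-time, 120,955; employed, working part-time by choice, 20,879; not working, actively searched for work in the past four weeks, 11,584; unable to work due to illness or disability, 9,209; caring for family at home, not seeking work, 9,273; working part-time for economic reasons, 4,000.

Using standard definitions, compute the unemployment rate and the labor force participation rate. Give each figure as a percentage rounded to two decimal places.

Employed = 120,955 + 20,879 + 4,000 = 145,834 (anyone who worked, including part-time for economic reasons, counts as employed).
Unemployed = 11,584.
Labor force = 145,834 + 11,584 = 157,418.
Not in labor force = 49,253 + 9,209 + 9,273 = 67,735 (those not working and not actively searching are outside the labor force).
Civilian working-age population = 157,418 + 67,735 = 225,153.
Unemployment rate = 11,584 / 157,418 = 7.36%.
Labor force participation rate = 157,418 / 225,153 = 69.92%.

Unemployment rate ≈ 7.36%; labor force participation rate ≈ 69.92%.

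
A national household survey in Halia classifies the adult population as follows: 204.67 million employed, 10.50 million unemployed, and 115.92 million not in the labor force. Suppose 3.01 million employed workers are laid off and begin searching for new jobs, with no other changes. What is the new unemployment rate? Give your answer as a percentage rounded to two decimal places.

New unemployment rate ≈ 6.28%.

Initially, labor force = 204.67 + 10.50 = 215.17 million, so u = 10.50/215.17 = 4.88%.
After the change, employed falls and unemployed rises by 3.01; labor force unchanged → E = 201.66, U = 13.51, labor force = 215.17 million.
New unemployment rate = 13.51 / 215.17 = 6.28%.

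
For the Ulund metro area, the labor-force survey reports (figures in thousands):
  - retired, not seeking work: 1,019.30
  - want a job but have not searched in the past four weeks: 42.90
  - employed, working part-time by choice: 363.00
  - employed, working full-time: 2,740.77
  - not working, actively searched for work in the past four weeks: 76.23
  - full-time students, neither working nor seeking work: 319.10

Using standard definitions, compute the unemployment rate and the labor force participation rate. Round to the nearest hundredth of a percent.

Unemployment rate ≈ 2.40%; labor force participation rate ≈ 69.72%.

Employed = 363.00 + 2,740.77 = 3,103.77 thousand.
Unemployed = 76.23 thousand.
Labor force = 3,103.77 + 76.23 = 3,180.00 thousand.
Not in labor force = 1,019.30 + 42.90 + 319.10 = 1,381.30 thousand (those not working and not actively searching are outside the labor force — including those who want a job but have given up searching).
Civilian working-age population = 3,180.00 + 1,381.30 = 4,561.30 thousand.
Unemployment rate = 76.23 / 3,180.00 = 2.40%.
Labor force participation rate = 3,180.00 / 4,561.30 = 69.72%.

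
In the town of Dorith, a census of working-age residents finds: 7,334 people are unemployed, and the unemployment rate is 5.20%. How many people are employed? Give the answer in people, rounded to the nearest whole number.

Labor force = U / u = 7,334 / 0.0520 ≈ 141,038.
Employed = labor force − unemployed = 141,038 − 7,334 = 133,704.

About 133,704 are employed.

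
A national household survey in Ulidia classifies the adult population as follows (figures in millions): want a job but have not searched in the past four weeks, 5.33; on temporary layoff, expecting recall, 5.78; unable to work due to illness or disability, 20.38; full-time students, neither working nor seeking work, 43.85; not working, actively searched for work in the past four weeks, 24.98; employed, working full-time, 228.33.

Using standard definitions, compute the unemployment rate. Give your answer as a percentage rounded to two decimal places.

Employed = 228.33 million.
Unemployed = 5.78 + 24.98 = 30.76 million (jobless and actively searching, or on temporary layoff).
Labor force = 228.33 + 30.76 = 259.09 million.
Unemployment rate = 30.76 / 259.09 = 11.87%.

Unemployment rate ≈ 11.87%.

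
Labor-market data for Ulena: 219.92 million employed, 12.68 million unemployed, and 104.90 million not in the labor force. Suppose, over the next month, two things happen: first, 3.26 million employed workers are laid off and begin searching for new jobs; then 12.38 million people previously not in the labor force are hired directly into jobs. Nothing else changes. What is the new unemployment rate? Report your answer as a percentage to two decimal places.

Initially, labor force = 219.92 + 12.68 = 232.60 million, so u = 12.68/232.60 = 5.45%.
After the first change, employed falls and unemployed rises by 3.26; labor force unchanged → E = 216.66, U = 15.94, labor force = 232.60 million.
After the second change, employed and labor force both rise by 12.38; unemployed unchanged → E = 229.04, U = 15.94, labor force = 244.98 million.
New unemployment rate = 15.94 / 244.98 = 6.51%.

New unemployment rate ≈ 6.51%.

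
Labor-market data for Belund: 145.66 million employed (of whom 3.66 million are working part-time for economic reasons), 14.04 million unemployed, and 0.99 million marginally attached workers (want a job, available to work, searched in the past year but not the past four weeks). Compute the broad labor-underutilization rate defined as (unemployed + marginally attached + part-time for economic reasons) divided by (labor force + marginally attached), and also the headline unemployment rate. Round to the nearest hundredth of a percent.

Labor force = 145.66 + 14.04 = 159.70 million.
Numerator = 14.04 + 0.99 + 3.66 = 18.69 million.
Denominator = 159.70 + 0.99 = 160.69 million.
Broad rate = 18.69 / 160.69 = 11.63%.
Headline unemployment rate = 14.04 / 159.70 = 8.79%.

Broad underutilization rate ≈ 11.63%; headline unemployment rate ≈ 8.79%.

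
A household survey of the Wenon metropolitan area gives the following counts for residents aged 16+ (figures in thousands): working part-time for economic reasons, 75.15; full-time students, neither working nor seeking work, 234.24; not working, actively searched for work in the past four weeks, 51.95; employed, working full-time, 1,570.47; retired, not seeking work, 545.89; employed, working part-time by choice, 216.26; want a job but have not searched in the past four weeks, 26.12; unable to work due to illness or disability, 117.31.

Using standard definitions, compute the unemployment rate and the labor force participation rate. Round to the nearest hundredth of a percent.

Unemployment rate ≈ 2.71%; labor force participation rate ≈ 67.45%.

Employed = 75.15 + 1,570.47 + 216.26 = 1,861.88 thousand (anyone who worked, including part-time for economic reasons, counts as employed).
Unemployed = 51.95 thousand.
Labor force = 1,861.88 + 51.95 = 1,913.83 thousand.
Not in labor force = 234.24 + 545.89 + 26.12 + 117.31 = 923.56 thousand (those not working and not actively searching are outside the labor force — including those who want a job but have given up searching).
Civilian working-age population = 1,913.83 + 923.56 = 2,837.39 thousand.
Unemployment rate = 51.95 / 1,913.83 = 2.71%.
Labor force participation rate = 1,913.83 / 2,837.39 = 67.45%.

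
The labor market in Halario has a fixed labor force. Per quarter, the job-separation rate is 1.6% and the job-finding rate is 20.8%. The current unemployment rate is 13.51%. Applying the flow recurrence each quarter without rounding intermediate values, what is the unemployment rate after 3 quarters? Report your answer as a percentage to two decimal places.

With a fixed labor force, u_{t+1} = u_t + s·(1−u_t) − f·u_t = u_t·(1−s−f) + s.
Here 1−s−f = 0.776 and s = 0.016.
u_1 = 0.135100 × 0.776 + 0.016 = 0.120838.
u_2 = 0.120838 × 0.776 + 0.016 = 0.109770.
u_3 = 0.109770 × 0.776 + 0.016 = 0.101182.

Unemployment rate after three quarters ≈ 10.12%.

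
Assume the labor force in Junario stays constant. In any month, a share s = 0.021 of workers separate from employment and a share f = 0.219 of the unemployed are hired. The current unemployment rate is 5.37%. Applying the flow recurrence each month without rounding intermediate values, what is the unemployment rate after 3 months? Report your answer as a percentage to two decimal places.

Unemployment rate after three months ≈ 7.27%.

With a fixed labor force, u_{t+1} = u_t + s·(1−u_t) − f·u_t = u_t·(1−s−f) + s.
Here 1−s−f = 0.760 and s = 0.021.
u_1 = 0.053700 × 0.760 + 0.021 = 0.061812.
u_2 = 0.061812 × 0.760 + 0.021 = 0.067977.
u_3 = 0.067977 × 0.760 + 0.021 = 0.072663.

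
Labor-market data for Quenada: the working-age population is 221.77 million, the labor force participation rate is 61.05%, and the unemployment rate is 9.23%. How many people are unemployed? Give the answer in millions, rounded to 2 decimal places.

About 12.50 million are unemployed.

Labor force = 0.6105 × 221.77 = 135.39 million.
Unemployed = 0.0923 × 135.39 ≈ 12.50 million.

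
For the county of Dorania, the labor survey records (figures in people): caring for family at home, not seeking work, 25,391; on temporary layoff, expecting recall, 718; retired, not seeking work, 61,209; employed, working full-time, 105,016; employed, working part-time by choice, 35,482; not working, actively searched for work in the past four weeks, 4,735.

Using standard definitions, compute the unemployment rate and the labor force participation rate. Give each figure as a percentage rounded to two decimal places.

Employed = 105,016 + 35,482 = 140,498.
Unemployed = 718 + 4,735 = 5,453 (jobless and actively searching, or on temporary layoff).
Labor force = 140,498 + 5,453 = 145,951.
Not in labor force = 25,391 + 61,209 = 86,600 (those not working and not actively searching are outside the labor force).
Civilian working-age population = 145,951 + 86,600 = 232,551.
Unemployment rate = 5,453 / 145,951 = 3.74%.
Labor force participation rate = 145,951 / 232,551 = 62.76%.

Unemployment rate ≈ 3.74%; labor force participation rate ≈ 62.76%.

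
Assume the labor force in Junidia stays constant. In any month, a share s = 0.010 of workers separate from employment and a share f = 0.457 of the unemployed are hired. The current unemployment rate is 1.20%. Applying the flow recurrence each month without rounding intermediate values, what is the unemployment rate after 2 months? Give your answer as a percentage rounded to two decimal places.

With a fixed labor force, u_{t+1} = u_t + s·(1−u_t) − f·u_t = u_t·(1−s−f) + s.
Here 1−s−f = 0.533 and s = 0.010.
u_1 = 0.012000 × 0.533 + 0.010 = 0.016396.
u_2 = 0.016396 × 0.533 + 0.010 = 0.018739.

Unemployment rate after two months ≈ 1.87%.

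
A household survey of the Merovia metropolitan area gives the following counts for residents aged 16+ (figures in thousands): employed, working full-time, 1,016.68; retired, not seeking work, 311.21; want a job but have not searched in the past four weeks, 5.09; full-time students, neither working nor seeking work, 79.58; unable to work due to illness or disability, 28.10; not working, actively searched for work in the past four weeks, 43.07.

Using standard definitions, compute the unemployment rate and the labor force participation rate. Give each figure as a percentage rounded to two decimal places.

Unemployment rate ≈ 4.06%; labor force participation rate ≈ 71.42%.

Employed = 1,016.68 thousand.
Unemployed = 43.07 thousand.
Labor force = 1,016.68 + 43.07 = 1,059.75 thousand.
Not in labor force = 311.21 + 5.09 + 79.58 + 28.10 = 423.98 thousand (those not working and not actively searching are outside the labor force — including those who want a job but have given up searching).
Civilian working-age population = 1,059.75 + 423.98 = 1,483.73 thousand.
Unemployment rate = 43.07 / 1,059.75 = 4.06%.
Labor force participation rate = 1,059.75 / 1,483.73 = 71.42%.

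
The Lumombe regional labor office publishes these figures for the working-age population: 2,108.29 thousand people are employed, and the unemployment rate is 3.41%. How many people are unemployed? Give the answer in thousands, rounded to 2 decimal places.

Let U be the number unemployed. The labor force is E + U, and U/(E+U) = 0.0341.
So U = 0.0341 × 2,108.29 / (1 − 0.0341) = 71.8927 / 0.9659 ≈ 74.43 thousand.

About 74.43 thousand are unemployed.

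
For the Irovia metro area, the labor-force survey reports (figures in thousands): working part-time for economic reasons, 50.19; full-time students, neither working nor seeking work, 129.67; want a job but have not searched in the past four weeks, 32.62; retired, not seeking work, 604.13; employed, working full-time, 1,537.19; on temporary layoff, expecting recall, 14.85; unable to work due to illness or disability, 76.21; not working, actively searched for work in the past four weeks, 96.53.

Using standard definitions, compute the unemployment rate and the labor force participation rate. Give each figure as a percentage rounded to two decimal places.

Unemployment rate ≈ 6.56%; labor force participation rate ≈ 66.84%.

Employed = 50.19 + 1,537.19 = 1,587.38 thousand (anyone who worked, including part-time for economic reasons, counts as employed).
Unemployed = 14.85 + 96.53 = 111.38 thousand (jobless and actively searching, or on temporary layoff).
Labor force = 1,587.38 + 111.38 = 1,698.76 thousand.
Not in labor force = 129.67 + 32.62 + 604.13 + 76.21 = 842.63 thousand (those not working and not actively searching are outside the labor force — including those who want a job but have given up searching).
Civilian working-age population = 1,698.76 + 842.63 = 2,541.39 thousand.
Unemployment rate = 111.38 / 1,698.76 = 6.56%.
Labor force participation rate = 1,698.76 / 2,541.39 = 66.84%.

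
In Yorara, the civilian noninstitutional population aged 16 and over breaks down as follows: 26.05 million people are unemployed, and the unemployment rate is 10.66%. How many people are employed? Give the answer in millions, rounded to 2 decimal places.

About 218.32 million are employed.

Labor force = U / u = 26.05 / 0.1066 ≈ 244.37 million.
Employed = labor force − unemployed = 244.37 − 26.05 = 218.32 million.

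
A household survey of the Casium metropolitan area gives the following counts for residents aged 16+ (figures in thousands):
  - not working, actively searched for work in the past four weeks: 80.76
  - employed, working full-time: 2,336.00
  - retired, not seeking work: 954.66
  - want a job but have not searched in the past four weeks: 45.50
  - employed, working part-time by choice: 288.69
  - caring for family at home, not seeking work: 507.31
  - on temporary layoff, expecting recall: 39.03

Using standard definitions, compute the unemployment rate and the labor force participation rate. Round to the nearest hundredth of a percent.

Employed = 2,336.00 + 288.69 = 2,624.69 thousand.
Unemployed = 80.76 + 39.03 = 119.79 thousand (jobless and actively searching, or on temporary layoff).
Labor force = 2,624.69 + 119.79 = 2,744.48 thousand.
Not in labor force = 954.66 + 45.50 + 507.31 = 1,507.47 thousand (those not working and not actively searching are outside the labor force — including those who want a job but have given up searching).
Civilian working-age population = 2,744.48 + 1,507.47 = 4,251.95 thousand.
Unemployment rate = 119.79 / 2,744.48 = 4.36%.
Labor force participation rate = 2,744.48 / 4,251.95 = 64.55%.

Unemployment rate ≈ 4.36%; labor force participation rate ≈ 64.55%.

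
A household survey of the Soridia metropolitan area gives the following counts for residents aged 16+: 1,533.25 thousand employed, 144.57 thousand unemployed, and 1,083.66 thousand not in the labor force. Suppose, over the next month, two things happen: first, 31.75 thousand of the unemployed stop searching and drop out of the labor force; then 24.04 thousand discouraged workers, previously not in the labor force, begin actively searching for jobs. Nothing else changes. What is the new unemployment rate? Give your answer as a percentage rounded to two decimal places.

New unemployment rate ≈ 8.19%.

Initially, labor force = 1,533.25 + 144.57 = 1,677.82 thousand, so u = 144.57/1,677.82 = 8.62%.
After the first change, unemployed and labor force both fall by 31.75 → E = 1,533.25, U = 112.82, labor force = 1,646.07 thousand.
After the second change, unemployed and labor force both rise by 24.04 → E = 1,533.25, U = 136.86, labor force = 1,670.11 thousand.
New unemployment rate = 136.86 / 1,670.11 = 8.19%.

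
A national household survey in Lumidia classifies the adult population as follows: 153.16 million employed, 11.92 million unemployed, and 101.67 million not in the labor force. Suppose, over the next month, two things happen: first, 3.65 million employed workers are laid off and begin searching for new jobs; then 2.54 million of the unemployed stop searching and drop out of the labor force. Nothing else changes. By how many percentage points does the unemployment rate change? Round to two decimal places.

The unemployment rate changes by +0.80 percentage points.

Initially, labor force = 153.16 + 11.92 = 165.08 million, so u = 11.92/165.08 = 7.22%.
After the first change, employed falls and unemployed rises by 3.65; labor force unchanged → E = 149.51, U = 15.57, labor force = 165.08 million.
After the second change, unemployed and labor force both fall by 2.54 → E = 149.51, U = 13.03, labor force = 162.54 million.
New unemployment rate = 13.03 / 162.54 = 8.02%.
Change = 8.02% − 7.22% = +0.80 percentage points.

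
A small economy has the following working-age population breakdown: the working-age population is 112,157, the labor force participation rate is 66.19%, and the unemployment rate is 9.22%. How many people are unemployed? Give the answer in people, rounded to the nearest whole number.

Labor force = 0.6619 × 112,157 = 74,237.
Unemployed = 0.0922 × 74,237 ≈ 6,845.

About 6,845 are unemployed.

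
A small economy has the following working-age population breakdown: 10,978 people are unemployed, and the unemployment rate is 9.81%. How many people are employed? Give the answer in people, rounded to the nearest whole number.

Labor force = U / u = 10,978 / 0.0981 ≈ 111,906.
Employed = labor force − unemployed = 111,906 − 10,978 = 100,928.

About 100,928 are employed.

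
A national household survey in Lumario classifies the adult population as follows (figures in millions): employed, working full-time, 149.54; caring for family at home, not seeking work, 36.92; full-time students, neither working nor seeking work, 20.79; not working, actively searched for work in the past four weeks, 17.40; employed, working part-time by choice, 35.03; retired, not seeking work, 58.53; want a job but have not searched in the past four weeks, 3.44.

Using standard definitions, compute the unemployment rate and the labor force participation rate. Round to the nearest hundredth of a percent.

Unemployment rate ≈ 8.62%; labor force participation rate ≈ 62.79%.

Employed = 149.54 + 35.03 = 184.57 million.
Unemployed = 17.40 million.
Labor force = 184.57 + 17.40 = 201.97 million.
Not in labor force = 36.92 + 20.79 + 58.53 + 3.44 = 119.68 million (those not working and not actively searching are outside the labor force — including those who want a job but have given up searching).
Civilian working-age population = 201.97 + 119.68 = 321.65 million.
Unemployment rate = 17.40 / 201.97 = 8.62%.
Labor force participation rate = 201.97 / 321.65 = 62.79%.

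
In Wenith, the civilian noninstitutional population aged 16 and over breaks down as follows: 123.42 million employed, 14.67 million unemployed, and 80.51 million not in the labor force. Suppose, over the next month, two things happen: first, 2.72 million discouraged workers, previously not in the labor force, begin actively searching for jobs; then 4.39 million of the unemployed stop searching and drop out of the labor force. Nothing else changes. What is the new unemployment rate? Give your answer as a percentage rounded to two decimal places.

New unemployment rate ≈ 9.53%.

Initially, labor force = 123.42 + 14.67 = 138.09 million, so u = 14.67/138.09 = 10.62%.
After the first change, unemployed and labor force both rise by 2.72 → E = 123.42, U = 17.39, labor force = 140.81 million.
After the second change, unemployed and labor force both fall by 4.39 → E = 123.42, U = 13.00, labor force = 136.42 million.
New unemployment rate = 13.00 / 136.42 = 9.53%.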